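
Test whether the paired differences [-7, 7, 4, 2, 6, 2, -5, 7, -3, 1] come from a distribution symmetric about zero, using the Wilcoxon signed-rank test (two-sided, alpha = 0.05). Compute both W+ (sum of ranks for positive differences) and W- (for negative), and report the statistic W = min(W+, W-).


Step 1: Drop any zero differences (none here) and take |d_i|.
|d| = [7, 7, 4, 2, 6, 2, 5, 7, 3, 1]
Step 2: Midrank |d_i| (ties get averaged ranks).
ranks: |7|->9, |7|->9, |4|->5, |2|->2.5, |6|->7, |2|->2.5, |5|->6, |7|->9, |3|->4, |1|->1
Step 3: Attach original signs; sum ranks with positive sign and with negative sign.
W+ = 9 + 5 + 2.5 + 7 + 2.5 + 9 + 1 = 36
W- = 9 + 6 + 4 = 19
(Check: W+ + W- = 55 should equal n(n+1)/2 = 55.)
Step 4: Test statistic W = min(W+, W-) = 19.
Step 5: Ties in |d|, so use the tie-corrected normal approximation.
        E[W] = n(n+1)/4 = 10*11/4 = 27.5.
        Tie groups: |d|=2 (t=2), |d|=7 (t=3); sum(t^3 - t) = 30.
        Var[W] = n(n+1)(2n+1)/24 - sum(t^3-t)/48 = 2310/24 - 30/48 = 95.625.
        z = (W - E[W]) / sqrt(Var[W]) = (19 - 27.5) / 9.7788 = -0.8692.
        Two-sided p = 2*Phi(z) = 0.384723.
Step 6: alpha = 0.05. fail to reject H0.

W+ = 36, W- = 19, W = min = 19, p = 0.384723, fail to reject H0.


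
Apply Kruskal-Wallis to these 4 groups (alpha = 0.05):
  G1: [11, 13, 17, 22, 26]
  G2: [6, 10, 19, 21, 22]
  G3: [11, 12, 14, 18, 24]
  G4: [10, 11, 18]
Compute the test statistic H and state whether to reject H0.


Step 1: Combine all N = 18 observations and assign midranks.
sorted (value, group, rank): (6,G2,1), (10,G2,2.5), (10,G4,2.5), (11,G1,5), (11,G3,5), (11,G4,5), (12,G3,7), (13,G1,8), (14,G3,9), (17,G1,10), (18,G3,11.5), (18,G4,11.5), (19,G2,13), (21,G2,14), (22,G1,15.5), (22,G2,15.5), (24,G3,17), (26,G1,18)
Step 2: Sum ranks within each group.
R_1 = 56.5 (n_1 = 5)
R_2 = 46 (n_2 = 5)
R_3 = 49.5 (n_3 = 5)
R_4 = 19 (n_4 = 3)
Step 3: H = 12/(N(N+1)) * sum(R_i^2/n_i) - 3(N+1)
     = 12/(18*19) * (56.5^2/5 + 46^2/5 + 49.5^2/5 + 19^2/3) - 3*19
     = 0.035088 * 1672.03 - 57
     = 1.667836.
Step 4: Ties present; correction factor C = 1 - 42/(18^3 - 18) = 0.992776. Corrected H = 1.667836 / 0.992776 = 1.679972.
Step 5: Under H0, H ~ chi^2(3); p-value = 0.641396.
Step 6: alpha = 0.05. fail to reject H0.

H = 1.6800, df = 3, p = 0.641396, fail to reject H0.


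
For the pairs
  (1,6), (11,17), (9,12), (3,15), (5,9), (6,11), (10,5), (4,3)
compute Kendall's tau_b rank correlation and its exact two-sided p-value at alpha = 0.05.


Step 1: Enumerate the 28 unordered pairs (i,j) with i<j and classify each by sign(x_j-x_i) * sign(y_j-y_i).
  (1,2):dx=+10,dy=+11->C; (1,3):dx=+8,dy=+6->C; (1,4):dx=+2,dy=+9->C; (1,5):dx=+4,dy=+3->C
  (1,6):dx=+5,dy=+5->C; (1,7):dx=+9,dy=-1->D; (1,8):dx=+3,dy=-3->D; (2,3):dx=-2,dy=-5->C
  (2,4):dx=-8,dy=-2->C; (2,5):dx=-6,dy=-8->C; (2,6):dx=-5,dy=-6->C; (2,7):dx=-1,dy=-12->C
  (2,8):dx=-7,dy=-14->C; (3,4):dx=-6,dy=+3->D; (3,5):dx=-4,dy=-3->C; (3,6):dx=-3,dy=-1->C
  (3,7):dx=+1,dy=-7->D; (3,8):dx=-5,dy=-9->C; (4,5):dx=+2,dy=-6->D; (4,6):dx=+3,dy=-4->D
  (4,7):dx=+7,dy=-10->D; (4,8):dx=+1,dy=-12->D; (5,6):dx=+1,dy=+2->C; (5,7):dx=+5,dy=-4->D
  (5,8):dx=-1,dy=-6->C; (6,7):dx=+4,dy=-6->D; (6,8):dx=-2,dy=-8->C; (7,8):dx=-6,dy=-2->C
Step 2: C = 18, D = 10, total pairs = 28.
Step 3: tau = (C - D)/(n(n-1)/2) = (18 - 10)/28 = 0.285714.
Step 4: Exact two-sided p-value (enumerate n! = 40320 permutations of y under H0): p = 0.398760.
Step 5: alpha = 0.05. fail to reject H0.

tau_b = 0.2857 (C=18, D=10), p = 0.398760, fail to reject H0.


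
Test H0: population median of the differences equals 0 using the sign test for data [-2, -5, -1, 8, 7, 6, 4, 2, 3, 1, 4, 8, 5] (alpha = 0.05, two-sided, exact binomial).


Step 1: Discard zero differences. Original n = 13; n_eff = number of nonzero differences = 13.
Nonzero differences (with sign): -2, -5, -1, +8, +7, +6, +4, +2, +3, +1, +4, +8, +5
Step 2: Count signs: positive = 10, negative = 3.
Step 3: Under H0: P(positive) = 0.5, so the number of positives S ~ Bin(13, 0.5).
Step 4: Two-sided exact p-value = sum of Bin(13,0.5) probabilities at or below the observed probability = 0.092285.
Step 5: alpha = 0.05. fail to reject H0.

n_eff = 13, pos = 10, neg = 3, p = 0.092285, fail to reject H0.


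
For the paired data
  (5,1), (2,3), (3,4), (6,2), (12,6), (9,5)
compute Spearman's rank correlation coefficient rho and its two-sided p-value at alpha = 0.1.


Step 1: Rank x and y separately (midranks; no ties here).
rank(x): 5->3, 2->1, 3->2, 6->4, 12->6, 9->5
rank(y): 1->1, 3->3, 4->4, 2->2, 6->6, 5->5
Step 2: d_i = R_x(i) - R_y(i); compute d_i^2.
  (3-1)^2=4, (1-3)^2=4, (2-4)^2=4, (4-2)^2=4, (6-6)^2=0, (5-5)^2=0
sum(d^2) = 16.
Step 3: rho = 1 - 6*16 / (6*(6^2 - 1)) = 1 - 96/210 = 0.542857.
Step 4: Under H0, t = rho * sqrt((n-2)/(1-rho^2)) = 1.2928 ~ t(4).
Step 5: Two-sided p-value from the t-distribution with 4 df = 0.265703.
Step 6: alpha = 0.1. fail to reject H0.

rho = 0.5429, p = 0.265703, fail to reject H0 at alpha = 0.1.


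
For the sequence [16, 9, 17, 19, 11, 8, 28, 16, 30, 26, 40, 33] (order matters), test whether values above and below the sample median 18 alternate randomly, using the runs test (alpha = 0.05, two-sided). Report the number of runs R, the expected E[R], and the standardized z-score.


Step 1: Compute median = 18; label A = above, B = below.
Labels in order: BBBABBABAAAA  (n_A = 6, n_B = 6)
Step 2: Count runs R = 6.
Step 3: Under H0 (random ordering), E[R] = 2*n_A*n_B/(n_A+n_B) + 1 = 2*6*6/12 + 1 = 7.0000.
        Var[R] = 2*n_A*n_B*(2*n_A*n_B - n_A - n_B) / ((n_A+n_B)^2 * (n_A+n_B-1)) = 4320/1584 = 2.7273.
        SD[R] = 1.6514.
Step 4: Continuity-corrected z = (R + 0.5 - E[R]) / SD[R] = (6 + 0.5 - 7.0000) / 1.6514 = -0.3028.
Step 5: Two-sided p-value via normal approximation = 2*(1 - Phi(|z|)) = 0.762069.
Step 6: alpha = 0.05. fail to reject H0.

R = 6, z = -0.3028, p = 0.762069, fail to reject H0.


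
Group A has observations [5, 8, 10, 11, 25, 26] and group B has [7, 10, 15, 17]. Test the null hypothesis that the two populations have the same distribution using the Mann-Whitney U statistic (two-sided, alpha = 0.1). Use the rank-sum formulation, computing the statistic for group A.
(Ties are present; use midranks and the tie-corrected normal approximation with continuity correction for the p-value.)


Step 1: Combine and sort all 10 observations; assign midranks.
sorted (value, group): (5,X), (7,Y), (8,X), (10,X), (10,Y), (11,X), (15,Y), (17,Y), (25,X), (26,X)
ranks: 5->1, 7->2, 8->3, 10->4.5, 10->4.5, 11->6, 15->7, 17->8, 25->9, 26->10
Step 2: Rank sum for X: R1 = 1 + 3 + 4.5 + 6 + 9 + 10 = 33.5.
Step 3: U_X = R1 - n1(n1+1)/2 = 33.5 - 6*7/2 = 33.5 - 21 = 12.5.
       U_Y = n1*n2 - U_X = 24 - 12.5 = 11.5.
Step 4: Ties are present, so use the tie-corrected normal approximation (with continuity correction) for the p-value.
Step 5: p-value = 1.000000; compare to alpha = 0.1. fail to reject H0.

U_X = 12.5, p = 1.000000, fail to reject H0 at alpha = 0.1.


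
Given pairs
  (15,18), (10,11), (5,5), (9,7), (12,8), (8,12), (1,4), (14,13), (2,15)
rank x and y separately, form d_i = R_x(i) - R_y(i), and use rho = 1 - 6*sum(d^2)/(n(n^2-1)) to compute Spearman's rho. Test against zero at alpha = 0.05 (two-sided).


Step 1: Rank x and y separately (midranks; no ties here).
rank(x): 15->9, 10->6, 5->3, 9->5, 12->7, 8->4, 1->1, 14->8, 2->2
rank(y): 18->9, 11->5, 5->2, 7->3, 8->4, 12->6, 4->1, 13->7, 15->8
Step 2: d_i = R_x(i) - R_y(i); compute d_i^2.
  (9-9)^2=0, (6-5)^2=1, (3-2)^2=1, (5-3)^2=4, (7-4)^2=9, (4-6)^2=4, (1-1)^2=0, (8-7)^2=1, (2-8)^2=36
sum(d^2) = 56.
Step 3: rho = 1 - 6*56 / (9*(9^2 - 1)) = 1 - 336/720 = 0.533333.
Step 4: Under H0, t = rho * sqrt((n-2)/(1-rho^2)) = 1.6681 ~ t(7).
Step 5: Two-sided p-value from the t-distribution with 7 df = 0.139227.
Step 6: alpha = 0.05. fail to reject H0.

rho = 0.5333, p = 0.139227, fail to reject H0 at alpha = 0.05.


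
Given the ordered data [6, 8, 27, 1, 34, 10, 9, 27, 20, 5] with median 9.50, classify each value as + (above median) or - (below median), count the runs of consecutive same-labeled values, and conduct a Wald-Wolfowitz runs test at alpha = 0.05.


Step 1: Compute median = 9.50; label A = above, B = below.
Labels in order: BBABAABAAB  (n_A = 5, n_B = 5)
Step 2: Count runs R = 7.
Step 3: Under H0 (random ordering), E[R] = 2*n_A*n_B/(n_A+n_B) + 1 = 2*5*5/10 + 1 = 6.0000.
        Var[R] = 2*n_A*n_B*(2*n_A*n_B - n_A - n_B) / ((n_A+n_B)^2 * (n_A+n_B-1)) = 2000/900 = 2.2222.
        SD[R] = 1.4907.
Step 4: Continuity-corrected z = (R - 0.5 - E[R]) / SD[R] = (7 - 0.5 - 6.0000) / 1.4907 = 0.3354.
Step 5: Two-sided p-value via normal approximation = 2*(1 - Phi(|z|)) = 0.737316.
Step 6: alpha = 0.05. fail to reject H0.

R = 7, z = 0.3354, p = 0.737316, fail to reject H0.


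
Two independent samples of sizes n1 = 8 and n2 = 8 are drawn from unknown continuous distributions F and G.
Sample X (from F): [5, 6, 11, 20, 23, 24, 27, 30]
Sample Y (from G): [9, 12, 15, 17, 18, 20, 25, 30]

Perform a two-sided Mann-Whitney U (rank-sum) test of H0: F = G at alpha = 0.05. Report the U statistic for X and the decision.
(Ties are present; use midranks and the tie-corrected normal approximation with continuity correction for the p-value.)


Step 1: Combine and sort all 16 observations; assign midranks.
sorted (value, group): (5,X), (6,X), (9,Y), (11,X), (12,Y), (15,Y), (17,Y), (18,Y), (20,X), (20,Y), (23,X), (24,X), (25,Y), (27,X), (30,X), (30,Y)
ranks: 5->1, 6->2, 9->3, 11->4, 12->5, 15->6, 17->7, 18->8, 20->9.5, 20->9.5, 23->11, 24->12, 25->13, 27->14, 30->15.5, 30->15.5
Step 2: Rank sum for X: R1 = 1 + 2 + 4 + 9.5 + 11 + 12 + 14 + 15.5 = 69.
Step 3: U_X = R1 - n1(n1+1)/2 = 69 - 8*9/2 = 69 - 36 = 33.
       U_Y = n1*n2 - U_X = 64 - 33 = 31.
Step 4: Ties are present, so use the tie-corrected normal approximation (with continuity correction) for the p-value.
Step 5: p-value = 0.958060; compare to alpha = 0.05. fail to reject H0.

U_X = 33, p = 0.958060, fail to reject H0 at alpha = 0.05.


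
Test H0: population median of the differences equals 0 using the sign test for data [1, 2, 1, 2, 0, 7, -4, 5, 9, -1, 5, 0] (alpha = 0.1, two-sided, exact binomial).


Step 1: Discard zero differences. Original n = 12; n_eff = number of nonzero differences = 10.
Nonzero differences (with sign): +1, +2, +1, +2, +7, -4, +5, +9, -1, +5
Step 2: Count signs: positive = 8, negative = 2.
Step 3: Under H0: P(positive) = 0.5, so the number of positives S ~ Bin(10, 0.5).
Step 4: Two-sided exact p-value = sum of Bin(10,0.5) probabilities at or below the observed probability = 0.109375.
Step 5: alpha = 0.1. fail to reject H0.

n_eff = 10, pos = 8, neg = 2, p = 0.109375, fail to reject H0.


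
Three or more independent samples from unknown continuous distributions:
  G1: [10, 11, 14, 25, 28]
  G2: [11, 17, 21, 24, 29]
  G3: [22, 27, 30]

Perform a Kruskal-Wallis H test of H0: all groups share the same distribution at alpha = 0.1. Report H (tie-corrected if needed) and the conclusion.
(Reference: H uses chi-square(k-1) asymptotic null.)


Step 1: Combine all N = 13 observations and assign midranks.
sorted (value, group, rank): (10,G1,1), (11,G1,2.5), (11,G2,2.5), (14,G1,4), (17,G2,5), (21,G2,6), (22,G3,7), (24,G2,8), (25,G1,9), (27,G3,10), (28,G1,11), (29,G2,12), (30,G3,13)
Step 2: Sum ranks within each group.
R_1 = 27.5 (n_1 = 5)
R_2 = 33.5 (n_2 = 5)
R_3 = 30 (n_3 = 3)
Step 3: H = 12/(N(N+1)) * sum(R_i^2/n_i) - 3(N+1)
     = 12/(13*14) * (27.5^2/5 + 33.5^2/5 + 30^2/3) - 3*14
     = 0.065934 * 675.7 - 42
     = 2.551648.
Step 4: Ties present; correction factor C = 1 - 6/(13^3 - 13) = 0.997253. Corrected H = 2.551648 / 0.997253 = 2.558678.
Step 5: Under H0, H ~ chi^2(2); p-value = 0.278221.
Step 6: alpha = 0.1. fail to reject H0.

H = 2.5587, df = 2, p = 0.278221, fail to reject H0.


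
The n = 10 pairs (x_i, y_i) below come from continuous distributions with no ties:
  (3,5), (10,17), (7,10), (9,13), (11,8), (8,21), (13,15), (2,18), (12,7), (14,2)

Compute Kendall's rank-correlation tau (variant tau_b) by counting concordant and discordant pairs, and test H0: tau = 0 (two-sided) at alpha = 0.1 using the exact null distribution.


Step 1: Enumerate the 45 unordered pairs (i,j) with i<j and classify each by sign(x_j-x_i) * sign(y_j-y_i).
  (1,2):dx=+7,dy=+12->C; (1,3):dx=+4,dy=+5->C; (1,4):dx=+6,dy=+8->C; (1,5):dx=+8,dy=+3->C
  (1,6):dx=+5,dy=+16->C; (1,7):dx=+10,dy=+10->C; (1,8):dx=-1,dy=+13->D; (1,9):dx=+9,dy=+2->C
  (1,10):dx=+11,dy=-3->D; (2,3):dx=-3,dy=-7->C; (2,4):dx=-1,dy=-4->C; (2,5):dx=+1,dy=-9->D
  (2,6):dx=-2,dy=+4->D; (2,7):dx=+3,dy=-2->D; (2,8):dx=-8,dy=+1->D; (2,9):dx=+2,dy=-10->D
  (2,10):dx=+4,dy=-15->D; (3,4):dx=+2,dy=+3->C; (3,5):dx=+4,dy=-2->D; (3,6):dx=+1,dy=+11->C
  (3,7):dx=+6,dy=+5->C; (3,8):dx=-5,dy=+8->D; (3,9):dx=+5,dy=-3->D; (3,10):dx=+7,dy=-8->D
  (4,5):dx=+2,dy=-5->D; (4,6):dx=-1,dy=+8->D; (4,7):dx=+4,dy=+2->C; (4,8):dx=-7,dy=+5->D
  (4,9):dx=+3,dy=-6->D; (4,10):dx=+5,dy=-11->D; (5,6):dx=-3,dy=+13->D; (5,7):dx=+2,dy=+7->C
  (5,8):dx=-9,dy=+10->D; (5,9):dx=+1,dy=-1->D; (5,10):dx=+3,dy=-6->D; (6,7):dx=+5,dy=-6->D
  (6,8):dx=-6,dy=-3->C; (6,9):dx=+4,dy=-14->D; (6,10):dx=+6,dy=-19->D; (7,8):dx=-11,dy=+3->D
  (7,9):dx=-1,dy=-8->C; (7,10):dx=+1,dy=-13->D; (8,9):dx=+10,dy=-11->D; (8,10):dx=+12,dy=-16->D
  (9,10):dx=+2,dy=-5->D
Step 2: C = 16, D = 29, total pairs = 45.
Step 3: tau = (C - D)/(n(n-1)/2) = (16 - 29)/45 = -0.288889.
Step 4: Exact two-sided p-value (enumerate n! = 3628800 permutations of y under H0): p = 0.291248.
Step 5: alpha = 0.1. fail to reject H0.

tau_b = -0.2889 (C=16, D=29), p = 0.291248, fail to reject H0.


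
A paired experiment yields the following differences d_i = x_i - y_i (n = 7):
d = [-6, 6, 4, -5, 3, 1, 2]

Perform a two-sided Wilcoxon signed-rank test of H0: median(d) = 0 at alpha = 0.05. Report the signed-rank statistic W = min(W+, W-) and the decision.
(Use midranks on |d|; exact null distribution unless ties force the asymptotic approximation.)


Step 1: Drop any zero differences (none here) and take |d_i|.
|d| = [6, 6, 4, 5, 3, 1, 2]
Step 2: Midrank |d_i| (ties get averaged ranks).
ranks: |6|->6.5, |6|->6.5, |4|->4, |5|->5, |3|->3, |1|->1, |2|->2
Step 3: Attach original signs; sum ranks with positive sign and with negative sign.
W+ = 6.5 + 4 + 3 + 1 + 2 = 16.5
W- = 6.5 + 5 = 11.5
(Check: W+ + W- = 28 should equal n(n+1)/2 = 28.)
Step 4: Test statistic W = min(W+, W-) = 11.5.
Step 5: Ties in |d|, so use the tie-corrected normal approximation.
        E[W] = n(n+1)/4 = 7*8/4 = 14.
        Tie groups: |d|=6 (t=2); sum(t^3 - t) = 6.
        Var[W] = n(n+1)(2n+1)/24 - sum(t^3-t)/48 = 840/24 - 6/48 = 34.875.
        z = (W - E[W]) / sqrt(Var[W]) = (11.5 - 14) / 5.9055 = -0.4233.
        Two-sided p = 2*Phi(z) = 0.672052.
Step 6: alpha = 0.05. fail to reject H0.

W+ = 16.5, W- = 11.5, W = min = 11.5, p = 0.672052, fail to reject H0.


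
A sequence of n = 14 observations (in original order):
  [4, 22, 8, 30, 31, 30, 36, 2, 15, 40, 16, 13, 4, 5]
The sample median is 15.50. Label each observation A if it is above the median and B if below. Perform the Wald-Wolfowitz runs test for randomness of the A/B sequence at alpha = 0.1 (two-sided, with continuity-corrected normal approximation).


Step 1: Compute median = 15.50; label A = above, B = below.
Labels in order: BABAAAABBAABBB  (n_A = 7, n_B = 7)
Step 2: Count runs R = 7.
Step 3: Under H0 (random ordering), E[R] = 2*n_A*n_B/(n_A+n_B) + 1 = 2*7*7/14 + 1 = 8.0000.
        Var[R] = 2*n_A*n_B*(2*n_A*n_B - n_A - n_B) / ((n_A+n_B)^2 * (n_A+n_B-1)) = 8232/2548 = 3.2308.
        SD[R] = 1.7974.
Step 4: Continuity-corrected z = (R + 0.5 - E[R]) / SD[R] = (7 + 0.5 - 8.0000) / 1.7974 = -0.2782.
Step 5: Two-sided p-value via normal approximation = 2*(1 - Phi(|z|)) = 0.780879.
Step 6: alpha = 0.1. fail to reject H0.

R = 7, z = -0.2782, p = 0.780879, fail to reject H0.


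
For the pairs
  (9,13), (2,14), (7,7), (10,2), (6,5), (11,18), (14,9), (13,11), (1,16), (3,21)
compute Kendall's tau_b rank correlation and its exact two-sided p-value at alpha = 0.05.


Step 1: Enumerate the 45 unordered pairs (i,j) with i<j and classify each by sign(x_j-x_i) * sign(y_j-y_i).
  (1,2):dx=-7,dy=+1->D; (1,3):dx=-2,dy=-6->C; (1,4):dx=+1,dy=-11->D; (1,5):dx=-3,dy=-8->C
  (1,6):dx=+2,dy=+5->C; (1,7):dx=+5,dy=-4->D; (1,8):dx=+4,dy=-2->D; (1,9):dx=-8,dy=+3->D
  (1,10):dx=-6,dy=+8->D; (2,3):dx=+5,dy=-7->D; (2,4):dx=+8,dy=-12->D; (2,5):dx=+4,dy=-9->D
  (2,6):dx=+9,dy=+4->C; (2,7):dx=+12,dy=-5->D; (2,8):dx=+11,dy=-3->D; (2,9):dx=-1,dy=+2->D
  (2,10):dx=+1,dy=+7->C; (3,4):dx=+3,dy=-5->D; (3,5):dx=-1,dy=-2->C; (3,6):dx=+4,dy=+11->C
  (3,7):dx=+7,dy=+2->C; (3,8):dx=+6,dy=+4->C; (3,9):dx=-6,dy=+9->D; (3,10):dx=-4,dy=+14->D
  (4,5):dx=-4,dy=+3->D; (4,6):dx=+1,dy=+16->C; (4,7):dx=+4,dy=+7->C; (4,8):dx=+3,dy=+9->C
  (4,9):dx=-9,dy=+14->D; (4,10):dx=-7,dy=+19->D; (5,6):dx=+5,dy=+13->C; (5,7):dx=+8,dy=+4->C
  (5,8):dx=+7,dy=+6->C; (5,9):dx=-5,dy=+11->D; (5,10):dx=-3,dy=+16->D; (6,7):dx=+3,dy=-9->D
  (6,8):dx=+2,dy=-7->D; (6,9):dx=-10,dy=-2->C; (6,10):dx=-8,dy=+3->D; (7,8):dx=-1,dy=+2->D
  (7,9):dx=-13,dy=+7->D; (7,10):dx=-11,dy=+12->D; (8,9):dx=-12,dy=+5->D; (8,10):dx=-10,dy=+10->D
  (9,10):dx=+2,dy=+5->C
Step 2: C = 17, D = 28, total pairs = 45.
Step 3: tau = (C - D)/(n(n-1)/2) = (17 - 28)/45 = -0.244444.
Step 4: Exact two-sided p-value (enumerate n! = 3628800 permutations of y under H0): p = 0.380720.
Step 5: alpha = 0.05. fail to reject H0.

tau_b = -0.2444 (C=17, D=28), p = 0.380720, fail to reject H0.


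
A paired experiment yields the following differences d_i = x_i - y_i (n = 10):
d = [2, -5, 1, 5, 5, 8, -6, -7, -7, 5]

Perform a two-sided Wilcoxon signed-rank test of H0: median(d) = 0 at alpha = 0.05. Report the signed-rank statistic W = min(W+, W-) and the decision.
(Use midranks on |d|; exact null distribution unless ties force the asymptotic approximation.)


Step 1: Drop any zero differences (none here) and take |d_i|.
|d| = [2, 5, 1, 5, 5, 8, 6, 7, 7, 5]
Step 2: Midrank |d_i| (ties get averaged ranks).
ranks: |2|->2, |5|->4.5, |1|->1, |5|->4.5, |5|->4.5, |8|->10, |6|->7, |7|->8.5, |7|->8.5, |5|->4.5
Step 3: Attach original signs; sum ranks with positive sign and with negative sign.
W+ = 2 + 1 + 4.5 + 4.5 + 10 + 4.5 = 26.5
W- = 4.5 + 7 + 8.5 + 8.5 = 28.5
(Check: W+ + W- = 55 should equal n(n+1)/2 = 55.)
Step 4: Test statistic W = min(W+, W-) = 26.5.
Step 5: Ties in |d|, so use the tie-corrected normal approximation.
        E[W] = n(n+1)/4 = 10*11/4 = 27.5.
        Tie groups: |d|=5 (t=4), |d|=7 (t=2); sum(t^3 - t) = 66.
        Var[W] = n(n+1)(2n+1)/24 - sum(t^3-t)/48 = 2310/24 - 66/48 = 94.875.
        z = (W - E[W]) / sqrt(Var[W]) = (26.5 - 27.5) / 9.7404 = -0.1027.
        Two-sided p = 2*Phi(z) = 0.918229.
Step 6: alpha = 0.05. fail to reject H0.

W+ = 26.5, W- = 28.5, W = min = 26.5, p = 0.918229, fail to reject H0.


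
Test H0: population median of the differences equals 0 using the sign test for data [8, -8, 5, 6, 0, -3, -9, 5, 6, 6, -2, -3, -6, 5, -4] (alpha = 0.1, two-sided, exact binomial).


Step 1: Discard zero differences. Original n = 15; n_eff = number of nonzero differences = 14.
Nonzero differences (with sign): +8, -8, +5, +6, -3, -9, +5, +6, +6, -2, -3, -6, +5, -4
Step 2: Count signs: positive = 7, negative = 7.
Step 3: Under H0: P(positive) = 0.5, so the number of positives S ~ Bin(14, 0.5).
Step 4: Two-sided exact p-value = sum of Bin(14,0.5) probabilities at or below the observed probability = 1.000000.
Step 5: alpha = 0.1. fail to reject H0.

n_eff = 14, pos = 7, neg = 7, p = 1.000000, fail to reject H0.


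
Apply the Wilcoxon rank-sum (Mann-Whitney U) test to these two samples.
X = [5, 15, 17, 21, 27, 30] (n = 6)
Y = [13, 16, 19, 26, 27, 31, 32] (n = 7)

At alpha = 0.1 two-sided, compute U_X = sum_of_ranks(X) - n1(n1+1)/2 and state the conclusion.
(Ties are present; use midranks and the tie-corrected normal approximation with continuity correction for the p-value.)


Step 1: Combine and sort all 13 observations; assign midranks.
sorted (value, group): (5,X), (13,Y), (15,X), (16,Y), (17,X), (19,Y), (21,X), (26,Y), (27,X), (27,Y), (30,X), (31,Y), (32,Y)
ranks: 5->1, 13->2, 15->3, 16->4, 17->5, 19->6, 21->7, 26->8, 27->9.5, 27->9.5, 30->11, 31->12, 32->13
Step 2: Rank sum for X: R1 = 1 + 3 + 5 + 7 + 9.5 + 11 = 36.5.
Step 3: U_X = R1 - n1(n1+1)/2 = 36.5 - 6*7/2 = 36.5 - 21 = 15.5.
       U_Y = n1*n2 - U_X = 42 - 15.5 = 26.5.
Step 4: Ties are present, so use the tie-corrected normal approximation (with continuity correction) for the p-value.
Step 5: p-value = 0.474443; compare to alpha = 0.1. fail to reject H0.

U_X = 15.5, p = 0.474443, fail to reject H0 at alpha = 0.1.


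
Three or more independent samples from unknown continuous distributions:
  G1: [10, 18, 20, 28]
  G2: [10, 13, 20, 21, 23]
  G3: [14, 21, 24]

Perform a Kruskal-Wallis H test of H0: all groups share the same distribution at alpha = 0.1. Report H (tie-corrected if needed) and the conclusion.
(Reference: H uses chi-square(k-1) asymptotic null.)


Step 1: Combine all N = 12 observations and assign midranks.
sorted (value, group, rank): (10,G1,1.5), (10,G2,1.5), (13,G2,3), (14,G3,4), (18,G1,5), (20,G1,6.5), (20,G2,6.5), (21,G2,8.5), (21,G3,8.5), (23,G2,10), (24,G3,11), (28,G1,12)
Step 2: Sum ranks within each group.
R_1 = 25 (n_1 = 4)
R_2 = 29.5 (n_2 = 5)
R_3 = 23.5 (n_3 = 3)
Step 3: H = 12/(N(N+1)) * sum(R_i^2/n_i) - 3(N+1)
     = 12/(12*13) * (25^2/4 + 29.5^2/5 + 23.5^2/3) - 3*13
     = 0.076923 * 514.383 - 39
     = 0.567949.
Step 4: Ties present; correction factor C = 1 - 18/(12^3 - 12) = 0.989510. Corrected H = 0.567949 / 0.989510 = 0.573969.
Step 5: Under H0, H ~ chi^2(2); p-value = 0.750523.
Step 6: alpha = 0.1. fail to reject H0.

H = 0.5740, df = 2, p = 0.750523, fail to reject H0.


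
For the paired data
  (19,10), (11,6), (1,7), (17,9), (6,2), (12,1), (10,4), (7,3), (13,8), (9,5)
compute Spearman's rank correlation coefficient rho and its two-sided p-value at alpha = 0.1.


Step 1: Rank x and y separately (midranks; no ties here).
rank(x): 19->10, 11->6, 1->1, 17->9, 6->2, 12->7, 10->5, 7->3, 13->8, 9->4
rank(y): 10->10, 6->6, 7->7, 9->9, 2->2, 1->1, 4->4, 3->3, 8->8, 5->5
Step 2: d_i = R_x(i) - R_y(i); compute d_i^2.
  (10-10)^2=0, (6-6)^2=0, (1-7)^2=36, (9-9)^2=0, (2-2)^2=0, (7-1)^2=36, (5-4)^2=1, (3-3)^2=0, (8-8)^2=0, (4-5)^2=1
sum(d^2) = 74.
Step 3: rho = 1 - 6*74 / (10*(10^2 - 1)) = 1 - 444/990 = 0.551515.
Step 4: Under H0, t = rho * sqrt((n-2)/(1-rho^2)) = 1.8700 ~ t(8).
Step 5: Two-sided p-value from the t-distribution with 8 df = 0.098401.
Step 6: alpha = 0.1. reject H0.

rho = 0.5515, p = 0.098401, reject H0 at alpha = 0.1.


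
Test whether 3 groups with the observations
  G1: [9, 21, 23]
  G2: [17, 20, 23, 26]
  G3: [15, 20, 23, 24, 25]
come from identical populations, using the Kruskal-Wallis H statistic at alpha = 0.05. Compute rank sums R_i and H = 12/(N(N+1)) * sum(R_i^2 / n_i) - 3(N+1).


Step 1: Combine all N = 12 observations and assign midranks.
sorted (value, group, rank): (9,G1,1), (15,G3,2), (17,G2,3), (20,G2,4.5), (20,G3,4.5), (21,G1,6), (23,G1,8), (23,G2,8), (23,G3,8), (24,G3,10), (25,G3,11), (26,G2,12)
Step 2: Sum ranks within each group.
R_1 = 15 (n_1 = 3)
R_2 = 27.5 (n_2 = 4)
R_3 = 35.5 (n_3 = 5)
Step 3: H = 12/(N(N+1)) * sum(R_i^2/n_i) - 3(N+1)
     = 12/(12*13) * (15^2/3 + 27.5^2/4 + 35.5^2/5) - 3*13
     = 0.076923 * 516.112 - 39
     = 0.700962.
Step 4: Ties present; correction factor C = 1 - 30/(12^3 - 12) = 0.982517. Corrected H = 0.700962 / 0.982517 = 0.713434.
Step 5: Under H0, H ~ chi^2(2); p-value = 0.699971.
Step 6: alpha = 0.05. fail to reject H0.

H = 0.7134, df = 2, p = 0.699971, fail to reject H0.


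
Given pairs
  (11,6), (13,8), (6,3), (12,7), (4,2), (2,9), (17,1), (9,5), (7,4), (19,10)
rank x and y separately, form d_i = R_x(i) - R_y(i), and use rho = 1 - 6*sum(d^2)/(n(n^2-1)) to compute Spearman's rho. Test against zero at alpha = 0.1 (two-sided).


Step 1: Rank x and y separately (midranks; no ties here).
rank(x): 11->6, 13->8, 6->3, 12->7, 4->2, 2->1, 17->9, 9->5, 7->4, 19->10
rank(y): 6->6, 8->8, 3->3, 7->7, 2->2, 9->9, 1->1, 5->5, 4->4, 10->10
Step 2: d_i = R_x(i) - R_y(i); compute d_i^2.
  (6-6)^2=0, (8-8)^2=0, (3-3)^2=0, (7-7)^2=0, (2-2)^2=0, (1-9)^2=64, (9-1)^2=64, (5-5)^2=0, (4-4)^2=0, (10-10)^2=0
sum(d^2) = 128.
Step 3: rho = 1 - 6*128 / (10*(10^2 - 1)) = 1 - 768/990 = 0.224242.
Step 4: Under H0, t = rho * sqrt((n-2)/(1-rho^2)) = 0.6508 ~ t(8).
Step 5: Two-sided p-value from the t-distribution with 8 df = 0.533401.
Step 6: alpha = 0.1. fail to reject H0.

rho = 0.2242, p = 0.533401, fail to reject H0 at alpha = 0.1.


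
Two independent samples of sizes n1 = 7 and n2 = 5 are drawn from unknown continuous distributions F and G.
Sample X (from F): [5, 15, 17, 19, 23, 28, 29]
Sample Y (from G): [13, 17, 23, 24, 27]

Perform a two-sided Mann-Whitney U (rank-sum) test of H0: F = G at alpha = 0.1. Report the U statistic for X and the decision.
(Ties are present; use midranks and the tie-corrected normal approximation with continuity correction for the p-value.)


Step 1: Combine and sort all 12 observations; assign midranks.
sorted (value, group): (5,X), (13,Y), (15,X), (17,X), (17,Y), (19,X), (23,X), (23,Y), (24,Y), (27,Y), (28,X), (29,X)
ranks: 5->1, 13->2, 15->3, 17->4.5, 17->4.5, 19->6, 23->7.5, 23->7.5, 24->9, 27->10, 28->11, 29->12
Step 2: Rank sum for X: R1 = 1 + 3 + 4.5 + 6 + 7.5 + 11 + 12 = 45.
Step 3: U_X = R1 - n1(n1+1)/2 = 45 - 7*8/2 = 45 - 28 = 17.
       U_Y = n1*n2 - U_X = 35 - 17 = 18.
Step 4: Ties are present, so use the tie-corrected normal approximation (with continuity correction) for the p-value.
Step 5: p-value = 1.000000; compare to alpha = 0.1. fail to reject H0.

U_X = 17, p = 1.000000, fail to reject H0 at alpha = 0.1.


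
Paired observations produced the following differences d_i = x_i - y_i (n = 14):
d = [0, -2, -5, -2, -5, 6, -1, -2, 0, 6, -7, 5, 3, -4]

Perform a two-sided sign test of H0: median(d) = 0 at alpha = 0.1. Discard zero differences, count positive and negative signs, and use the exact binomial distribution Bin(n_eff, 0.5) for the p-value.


Step 1: Discard zero differences. Original n = 14; n_eff = number of nonzero differences = 12.
Nonzero differences (with sign): -2, -5, -2, -5, +6, -1, -2, +6, -7, +5, +3, -4
Step 2: Count signs: positive = 4, negative = 8.
Step 3: Under H0: P(positive) = 0.5, so the number of positives S ~ Bin(12, 0.5).
Step 4: Two-sided exact p-value = sum of Bin(12,0.5) probabilities at or below the observed probability = 0.387695.
Step 5: alpha = 0.1. fail to reject H0.

n_eff = 12, pos = 4, neg = 8, p = 0.387695, fail to reject H0.


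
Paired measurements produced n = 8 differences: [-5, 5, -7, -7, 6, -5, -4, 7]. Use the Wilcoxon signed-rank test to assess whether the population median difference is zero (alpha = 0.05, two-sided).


Step 1: Drop any zero differences (none here) and take |d_i|.
|d| = [5, 5, 7, 7, 6, 5, 4, 7]
Step 2: Midrank |d_i| (ties get averaged ranks).
ranks: |5|->3, |5|->3, |7|->7, |7|->7, |6|->5, |5|->3, |4|->1, |7|->7
Step 3: Attach original signs; sum ranks with positive sign and with negative sign.
W+ = 3 + 5 + 7 = 15
W- = 3 + 7 + 7 + 3 + 1 = 21
(Check: W+ + W- = 36 should equal n(n+1)/2 = 36.)
Step 4: Test statistic W = min(W+, W-) = 15.
Step 5: Ties in |d|, so use the tie-corrected normal approximation.
        E[W] = n(n+1)/4 = 8*9/4 = 18.
        Tie groups: |d|=5 (t=3), |d|=7 (t=3); sum(t^3 - t) = 48.
        Var[W] = n(n+1)(2n+1)/24 - sum(t^3-t)/48 = 1224/24 - 48/48 = 50.
        z = (W - E[W]) / sqrt(Var[W]) = (15 - 18) / 7.0711 = -0.4243.
        Two-sided p = 2*Phi(z) = 0.671373.
Step 6: alpha = 0.05. fail to reject H0.

W+ = 15, W- = 21, W = min = 15, p = 0.671373, fail to reject H0.


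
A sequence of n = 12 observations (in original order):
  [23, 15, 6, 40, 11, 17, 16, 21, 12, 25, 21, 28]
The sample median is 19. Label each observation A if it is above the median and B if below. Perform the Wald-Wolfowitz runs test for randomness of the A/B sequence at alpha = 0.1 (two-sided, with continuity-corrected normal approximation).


Step 1: Compute median = 19; label A = above, B = below.
Labels in order: ABBABBBABAAA  (n_A = 6, n_B = 6)
Step 2: Count runs R = 7.
Step 3: Under H0 (random ordering), E[R] = 2*n_A*n_B/(n_A+n_B) + 1 = 2*6*6/12 + 1 = 7.0000.
        Var[R] = 2*n_A*n_B*(2*n_A*n_B - n_A - n_B) / ((n_A+n_B)^2 * (n_A+n_B-1)) = 4320/1584 = 2.7273.
        SD[R] = 1.6514.
Step 4: R = E[R], so z = 0 with no continuity correction.
Step 5: Two-sided p-value via normal approximation = 2*(1 - Phi(|z|)) = 1.000000.
Step 6: alpha = 0.1. fail to reject H0.

R = 7, z = 0.0000, p = 1.000000, fail to reject H0.


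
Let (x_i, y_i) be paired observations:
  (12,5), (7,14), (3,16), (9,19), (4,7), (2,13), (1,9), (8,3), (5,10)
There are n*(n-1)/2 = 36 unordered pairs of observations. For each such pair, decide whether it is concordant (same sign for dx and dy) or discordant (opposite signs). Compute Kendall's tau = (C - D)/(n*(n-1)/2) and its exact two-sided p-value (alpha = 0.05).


Step 1: Enumerate the 36 unordered pairs (i,j) with i<j and classify each by sign(x_j-x_i) * sign(y_j-y_i).
  (1,2):dx=-5,dy=+9->D; (1,3):dx=-9,dy=+11->D; (1,4):dx=-3,dy=+14->D; (1,5):dx=-8,dy=+2->D
  (1,6):dx=-10,dy=+8->D; (1,7):dx=-11,dy=+4->D; (1,8):dx=-4,dy=-2->C; (1,9):dx=-7,dy=+5->D
  (2,3):dx=-4,dy=+2->D; (2,4):dx=+2,dy=+5->C; (2,5):dx=-3,dy=-7->C; (2,6):dx=-5,dy=-1->C
  (2,7):dx=-6,dy=-5->C; (2,8):dx=+1,dy=-11->D; (2,9):dx=-2,dy=-4->C; (3,4):dx=+6,dy=+3->C
  (3,5):dx=+1,dy=-9->D; (3,6):dx=-1,dy=-3->C; (3,7):dx=-2,dy=-7->C; (3,8):dx=+5,dy=-13->D
  (3,9):dx=+2,dy=-6->D; (4,5):dx=-5,dy=-12->C; (4,6):dx=-7,dy=-6->C; (4,7):dx=-8,dy=-10->C
  (4,8):dx=-1,dy=-16->C; (4,9):dx=-4,dy=-9->C; (5,6):dx=-2,dy=+6->D; (5,7):dx=-3,dy=+2->D
  (5,8):dx=+4,dy=-4->D; (5,9):dx=+1,dy=+3->C; (6,7):dx=-1,dy=-4->C; (6,8):dx=+6,dy=-10->D
  (6,9):dx=+3,dy=-3->D; (7,8):dx=+7,dy=-6->D; (7,9):dx=+4,dy=+1->C; (8,9):dx=-3,dy=+7->D
Step 2: C = 17, D = 19, total pairs = 36.
Step 3: tau = (C - D)/(n(n-1)/2) = (17 - 19)/36 = -0.055556.
Step 4: Exact two-sided p-value (enumerate n! = 362880 permutations of y under H0): p = 0.919455.
Step 5: alpha = 0.05. fail to reject H0.

tau_b = -0.0556 (C=17, D=19), p = 0.919455, fail to reject H0.


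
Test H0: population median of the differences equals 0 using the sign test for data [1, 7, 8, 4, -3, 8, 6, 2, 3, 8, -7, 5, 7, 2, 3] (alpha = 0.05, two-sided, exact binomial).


Step 1: Discard zero differences. Original n = 15; n_eff = number of nonzero differences = 15.
Nonzero differences (with sign): +1, +7, +8, +4, -3, +8, +6, +2, +3, +8, -7, +5, +7, +2, +3
Step 2: Count signs: positive = 13, negative = 2.
Step 3: Under H0: P(positive) = 0.5, so the number of positives S ~ Bin(15, 0.5).
Step 4: Two-sided exact p-value = sum of Bin(15,0.5) probabilities at or below the observed probability = 0.007385.
Step 5: alpha = 0.05. reject H0.

n_eff = 15, pos = 13, neg = 2, p = 0.007385, reject H0.


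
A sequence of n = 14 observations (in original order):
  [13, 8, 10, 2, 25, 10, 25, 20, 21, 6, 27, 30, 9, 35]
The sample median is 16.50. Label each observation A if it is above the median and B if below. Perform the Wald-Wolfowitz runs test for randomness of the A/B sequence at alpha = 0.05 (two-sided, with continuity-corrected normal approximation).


Step 1: Compute median = 16.50; label A = above, B = below.
Labels in order: BBBBABAAABAABA  (n_A = 7, n_B = 7)
Step 2: Count runs R = 8.
Step 3: Under H0 (random ordering), E[R] = 2*n_A*n_B/(n_A+n_B) + 1 = 2*7*7/14 + 1 = 8.0000.
        Var[R] = 2*n_A*n_B*(2*n_A*n_B - n_A - n_B) / ((n_A+n_B)^2 * (n_A+n_B-1)) = 8232/2548 = 3.2308.
        SD[R] = 1.7974.
Step 4: R = E[R], so z = 0 with no continuity correction.
Step 5: Two-sided p-value via normal approximation = 2*(1 - Phi(|z|)) = 1.000000.
Step 6: alpha = 0.05. fail to reject H0.

R = 8, z = 0.0000, p = 1.000000, fail to reject H0.


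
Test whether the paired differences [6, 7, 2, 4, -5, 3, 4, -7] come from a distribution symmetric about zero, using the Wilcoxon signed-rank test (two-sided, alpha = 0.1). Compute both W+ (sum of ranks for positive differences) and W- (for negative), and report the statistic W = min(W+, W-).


Step 1: Drop any zero differences (none here) and take |d_i|.
|d| = [6, 7, 2, 4, 5, 3, 4, 7]
Step 2: Midrank |d_i| (ties get averaged ranks).
ranks: |6|->6, |7|->7.5, |2|->1, |4|->3.5, |5|->5, |3|->2, |4|->3.5, |7|->7.5
Step 3: Attach original signs; sum ranks with positive sign and with negative sign.
W+ = 6 + 7.5 + 1 + 3.5 + 2 + 3.5 = 23.5
W- = 5 + 7.5 = 12.5
(Check: W+ + W- = 36 should equal n(n+1)/2 = 36.)
Step 4: Test statistic W = min(W+, W-) = 12.5.
Step 5: Ties in |d|, so use the tie-corrected normal approximation.
        E[W] = n(n+1)/4 = 8*9/4 = 18.
        Tie groups: |d|=4 (t=2), |d|=7 (t=2); sum(t^3 - t) = 12.
        Var[W] = n(n+1)(2n+1)/24 - sum(t^3-t)/48 = 1224/24 - 12/48 = 50.75.
        z = (W - E[W]) / sqrt(Var[W]) = (12.5 - 18) / 7.1239 = -0.7720.
        Two-sided p = 2*Phi(z) = 0.440086.
Step 6: alpha = 0.1. fail to reject H0.

W+ = 23.5, W- = 12.5, W = min = 12.5, p = 0.440086, fail to reject H0.


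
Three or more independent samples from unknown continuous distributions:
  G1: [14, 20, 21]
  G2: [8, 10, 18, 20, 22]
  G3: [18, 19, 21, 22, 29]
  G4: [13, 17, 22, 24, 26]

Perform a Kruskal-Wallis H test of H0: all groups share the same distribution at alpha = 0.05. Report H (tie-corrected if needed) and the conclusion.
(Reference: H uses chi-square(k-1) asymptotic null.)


Step 1: Combine all N = 18 observations and assign midranks.
sorted (value, group, rank): (8,G2,1), (10,G2,2), (13,G4,3), (14,G1,4), (17,G4,5), (18,G2,6.5), (18,G3,6.5), (19,G3,8), (20,G1,9.5), (20,G2,9.5), (21,G1,11.5), (21,G3,11.5), (22,G2,14), (22,G3,14), (22,G4,14), (24,G4,16), (26,G4,17), (29,G3,18)
Step 2: Sum ranks within each group.
R_1 = 25 (n_1 = 3)
R_2 = 33 (n_2 = 5)
R_3 = 58 (n_3 = 5)
R_4 = 55 (n_4 = 5)
Step 3: H = 12/(N(N+1)) * sum(R_i^2/n_i) - 3(N+1)
     = 12/(18*19) * (25^2/3 + 33^2/5 + 58^2/5 + 55^2/5) - 3*19
     = 0.035088 * 1703.93 - 57
     = 2.787135.
Step 4: Ties present; correction factor C = 1 - 42/(18^3 - 18) = 0.992776. Corrected H = 2.787135 / 0.992776 = 2.807415.
Step 5: Under H0, H ~ chi^2(3); p-value = 0.422281.
Step 6: alpha = 0.05. fail to reject H0.

H = 2.8074, df = 3, p = 0.422281, fail to reject H0.


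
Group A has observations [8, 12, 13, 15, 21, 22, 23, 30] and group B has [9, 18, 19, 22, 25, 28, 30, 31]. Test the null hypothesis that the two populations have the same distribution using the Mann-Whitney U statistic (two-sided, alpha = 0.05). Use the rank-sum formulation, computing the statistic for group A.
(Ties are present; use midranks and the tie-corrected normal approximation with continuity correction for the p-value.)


Step 1: Combine and sort all 16 observations; assign midranks.
sorted (value, group): (8,X), (9,Y), (12,X), (13,X), (15,X), (18,Y), (19,Y), (21,X), (22,X), (22,Y), (23,X), (25,Y), (28,Y), (30,X), (30,Y), (31,Y)
ranks: 8->1, 9->2, 12->3, 13->4, 15->5, 18->6, 19->7, 21->8, 22->9.5, 22->9.5, 23->11, 25->12, 28->13, 30->14.5, 30->14.5, 31->16
Step 2: Rank sum for X: R1 = 1 + 3 + 4 + 5 + 8 + 9.5 + 11 + 14.5 = 56.
Step 3: U_X = R1 - n1(n1+1)/2 = 56 - 8*9/2 = 56 - 36 = 20.
       U_Y = n1*n2 - U_X = 64 - 20 = 44.
Step 4: Ties are present, so use the tie-corrected normal approximation (with continuity correction) for the p-value.
Step 5: p-value = 0.226463; compare to alpha = 0.05. fail to reject H0.

U_X = 20, p = 0.226463, fail to reject H0 at alpha = 0.05.


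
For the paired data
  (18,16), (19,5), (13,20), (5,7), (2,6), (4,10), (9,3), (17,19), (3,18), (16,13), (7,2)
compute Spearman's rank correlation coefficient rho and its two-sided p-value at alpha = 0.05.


Step 1: Rank x and y separately (midranks; no ties here).
rank(x): 18->10, 19->11, 13->7, 5->4, 2->1, 4->3, 9->6, 17->9, 3->2, 16->8, 7->5
rank(y): 16->8, 5->3, 20->11, 7->5, 6->4, 10->6, 3->2, 19->10, 18->9, 13->7, 2->1
Step 2: d_i = R_x(i) - R_y(i); compute d_i^2.
  (10-8)^2=4, (11-3)^2=64, (7-11)^2=16, (4-5)^2=1, (1-4)^2=9, (3-6)^2=9, (6-2)^2=16, (9-10)^2=1, (2-9)^2=49, (8-7)^2=1, (5-1)^2=16
sum(d^2) = 186.
Step 3: rho = 1 - 6*186 / (11*(11^2 - 1)) = 1 - 1116/1320 = 0.154545.
Step 4: Under H0, t = rho * sqrt((n-2)/(1-rho^2)) = 0.4693 ~ t(9).
Step 5: Two-sided p-value from the t-distribution with 9 df = 0.650034.
Step 6: alpha = 0.05. fail to reject H0.

rho = 0.1545, p = 0.650034, fail to reject H0 at alpha = 0.05.


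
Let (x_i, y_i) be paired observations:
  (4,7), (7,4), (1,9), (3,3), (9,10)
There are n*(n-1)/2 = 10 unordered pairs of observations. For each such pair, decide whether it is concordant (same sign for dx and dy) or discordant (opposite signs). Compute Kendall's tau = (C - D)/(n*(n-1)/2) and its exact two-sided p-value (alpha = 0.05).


Step 1: Enumerate the 10 unordered pairs (i,j) with i<j and classify each by sign(x_j-x_i) * sign(y_j-y_i).
  (1,2):dx=+3,dy=-3->D; (1,3):dx=-3,dy=+2->D; (1,4):dx=-1,dy=-4->C; (1,5):dx=+5,dy=+3->C
  (2,3):dx=-6,dy=+5->D; (2,4):dx=-4,dy=-1->C; (2,5):dx=+2,dy=+6->C; (3,4):dx=+2,dy=-6->D
  (3,5):dx=+8,dy=+1->C; (4,5):dx=+6,dy=+7->C
Step 2: C = 6, D = 4, total pairs = 10.
Step 3: tau = (C - D)/(n(n-1)/2) = (6 - 4)/10 = 0.200000.
Step 4: Exact two-sided p-value (enumerate n! = 120 permutations of y under H0): p = 0.816667.
Step 5: alpha = 0.05. fail to reject H0.

tau_b = 0.2000 (C=6, D=4), p = 0.816667, fail to reject H0.


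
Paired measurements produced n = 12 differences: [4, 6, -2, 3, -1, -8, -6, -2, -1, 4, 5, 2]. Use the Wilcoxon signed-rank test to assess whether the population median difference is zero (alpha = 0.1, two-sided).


Step 1: Drop any zero differences (none here) and take |d_i|.
|d| = [4, 6, 2, 3, 1, 8, 6, 2, 1, 4, 5, 2]
Step 2: Midrank |d_i| (ties get averaged ranks).
ranks: |4|->7.5, |6|->10.5, |2|->4, |3|->6, |1|->1.5, |8|->12, |6|->10.5, |2|->4, |1|->1.5, |4|->7.5, |5|->9, |2|->4
Step 3: Attach original signs; sum ranks with positive sign and with negative sign.
W+ = 7.5 + 10.5 + 6 + 7.5 + 9 + 4 = 44.5
W- = 4 + 1.5 + 12 + 10.5 + 4 + 1.5 = 33.5
(Check: W+ + W- = 78 should equal n(n+1)/2 = 78.)
Step 4: Test statistic W = min(W+, W-) = 33.5.
Step 5: Ties in |d|, so use the tie-corrected normal approximation.
        E[W] = n(n+1)/4 = 12*13/4 = 39.
        Tie groups: |d|=1 (t=2), |d|=2 (t=3), |d|=4 (t=2), |d|=6 (t=2); sum(t^3 - t) = 42.
        Var[W] = n(n+1)(2n+1)/24 - sum(t^3-t)/48 = 3900/24 - 42/48 = 161.625.
        z = (W - E[W]) / sqrt(Var[W]) = (33.5 - 39) / 12.7132 = -0.4326.
        Two-sided p = 2*Phi(z) = 0.665290.
Step 6: alpha = 0.1. fail to reject H0.

W+ = 44.5, W- = 33.5, W = min = 33.5, p = 0.665290, fail to reject H0.


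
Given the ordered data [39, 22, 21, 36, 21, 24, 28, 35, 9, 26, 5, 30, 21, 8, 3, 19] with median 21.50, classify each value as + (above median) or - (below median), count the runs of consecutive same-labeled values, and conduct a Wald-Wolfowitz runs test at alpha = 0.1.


Step 1: Compute median = 21.50; label A = above, B = below.
Labels in order: AABABAAABABABBBB  (n_A = 8, n_B = 8)
Step 2: Count runs R = 10.
Step 3: Under H0 (random ordering), E[R] = 2*n_A*n_B/(n_A+n_B) + 1 = 2*8*8/16 + 1 = 9.0000.
        Var[R] = 2*n_A*n_B*(2*n_A*n_B - n_A - n_B) / ((n_A+n_B)^2 * (n_A+n_B-1)) = 14336/3840 = 3.7333.
        SD[R] = 1.9322.
Step 4: Continuity-corrected z = (R - 0.5 - E[R]) / SD[R] = (10 - 0.5 - 9.0000) / 1.9322 = 0.2588.
Step 5: Two-sided p-value via normal approximation = 2*(1 - Phi(|z|)) = 0.795809.
Step 6: alpha = 0.1. fail to reject H0.

R = 10, z = 0.2588, p = 0.795809, fail to reject H0.


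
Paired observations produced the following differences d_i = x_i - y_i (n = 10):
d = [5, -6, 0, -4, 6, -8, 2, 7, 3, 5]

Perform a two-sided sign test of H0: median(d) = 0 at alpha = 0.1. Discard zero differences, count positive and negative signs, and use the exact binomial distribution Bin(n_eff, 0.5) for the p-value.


Step 1: Discard zero differences. Original n = 10; n_eff = number of nonzero differences = 9.
Nonzero differences (with sign): +5, -6, -4, +6, -8, +2, +7, +3, +5
Step 2: Count signs: positive = 6, negative = 3.
Step 3: Under H0: P(positive) = 0.5, so the number of positives S ~ Bin(9, 0.5).
Step 4: Two-sided exact p-value = sum of Bin(9,0.5) probabilities at or below the observed probability = 0.507812.
Step 5: alpha = 0.1. fail to reject H0.

n_eff = 9, pos = 6, neg = 3, p = 0.507812, fail to reject H0.
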